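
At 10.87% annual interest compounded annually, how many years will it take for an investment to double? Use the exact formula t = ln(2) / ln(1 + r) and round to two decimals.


Doubling condition: (1 + r)^t = 2
Take ln of both sides: t × ln(1 + r) = ln(2)
t = ln(2) / ln(1 + r)
t = 0.693147 / 0.103188
t = 6.72

t = ln(2) / ln(1 + r) = 6.72 years


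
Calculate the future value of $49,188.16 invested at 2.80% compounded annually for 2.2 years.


Compound interest formula: A = P(1 + r/n)^(nt)
A = $49,188.16 × (1 + 0.028/1)^(1 × 2.2)
Growth factor: (1 + 0.028/1)^2.2 = 1.0626368
A = $49,188.16 × 1.0626368
A = $52,269.15

A = P(1 + r/n)^(nt) = $52,269.15


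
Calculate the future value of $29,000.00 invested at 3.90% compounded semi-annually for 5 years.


Compound interest formula: A = P(1 + r/n)^(nt)
A = $29,000.00 × (1 + 0.039/2)^(2 × 5)
Growth factor: (1 + 0.039/2)^10 = 1.213032
A = $29,000.00 × 1.213032
A = $35,177.93

A = P(1 + r/n)^(nt) = $35,177.93


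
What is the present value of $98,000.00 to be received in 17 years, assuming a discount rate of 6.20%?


Present value formula: PV = FV / (1 + r)^t
PV = $98,000.00 / (1 + 0.062)^17
PV = $98,000.00 / 2.7804609
PV = $35,245.96

PV = FV / (1 + r)^t = $35,245.96


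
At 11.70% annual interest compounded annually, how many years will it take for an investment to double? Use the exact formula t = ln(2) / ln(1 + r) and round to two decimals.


Doubling condition: (1 + r)^t = 2
Take ln of both sides: t × ln(1 + r) = ln(2)
t = ln(2) / ln(1 + r)
t = 0.693147 / 0.110647
t = 6.26

t = ln(2) / ln(1 + r) = 6.26 years


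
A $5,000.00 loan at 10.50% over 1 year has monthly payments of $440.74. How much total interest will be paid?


Total paid over the life of the loan = PMT × n.
Total paid = $440.74 × 12 = $5,288.88
Total interest = total paid − principal = $5,288.88 − $5,000.00 = $288.88

Total interest = (PMT × n) - PV = $288.88


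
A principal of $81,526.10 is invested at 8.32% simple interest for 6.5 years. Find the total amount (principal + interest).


Total amount formula: A = P(1 + rt) = P + P·r·t
Interest: I = P × r × t = $81,526.10 × 0.0832 × 6.5 = $44,089.31
A = P + I = $81,526.10 + $44,089.31 = $125,615.41

A = P + I = P(1 + rt) = $125,615.41


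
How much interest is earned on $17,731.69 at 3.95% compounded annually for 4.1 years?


Compound interest earned = final amount − principal.
A = P(1 + r/n)^(nt) = $17,731.69 × (1 + 0.0395/1)^(1 × 4.1) = $20,784.07
Interest = A − P = $20,784.07 − $17,731.69 = $3,052.38

Interest = A - P = $3,052.38


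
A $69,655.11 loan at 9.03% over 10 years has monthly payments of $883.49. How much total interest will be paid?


Total paid over the life of the loan = PMT × n.
Total paid = $883.49 × 120 = $106,018.80
Total interest = total paid − principal = $106,018.80 − $69,655.11 = $36,363.69

Total interest = (PMT × n) - PV = $36,363.69


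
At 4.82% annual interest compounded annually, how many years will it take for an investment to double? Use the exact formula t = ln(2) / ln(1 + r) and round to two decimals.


Doubling condition: (1 + r)^t = 2
Take ln of both sides: t × ln(1 + r) = ln(2)
t = ln(2) / ln(1 + r)
t = 0.693147 / 0.047074
t = 14.72

t = ln(2) / ln(1 + r) = 14.72 years


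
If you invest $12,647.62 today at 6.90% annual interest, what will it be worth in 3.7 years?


Future value formula: FV = PV × (1 + r)^t
FV = $12,647.62 × (1 + 0.069)^3.7
FV = $12,647.62 × 1.280022
FV = $16,189.23

FV = PV × (1 + r)^t = $16,189.23


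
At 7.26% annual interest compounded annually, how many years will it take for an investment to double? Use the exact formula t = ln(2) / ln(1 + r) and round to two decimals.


Doubling condition: (1 + r)^t = 2
Take ln of both sides: t × ln(1 + r) = ln(2)
t = ln(2) / ln(1 + r)
t = 0.693147 / 0.070086
t = 9.89

t = ln(2) / ln(1 + r) = 9.89 years


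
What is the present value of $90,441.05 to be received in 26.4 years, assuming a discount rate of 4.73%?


Present value formula: PV = FV / (1 + r)^t
PV = $90,441.05 / (1 + 0.0473)^26.4
PV = $90,441.05 / 3.387483
PV = $26,698.60

PV = FV / (1 + r)^t = $26,698.60


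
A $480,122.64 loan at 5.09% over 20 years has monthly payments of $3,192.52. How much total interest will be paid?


Total paid over the life of the loan = PMT × n.
Total paid = $3,192.52 × 240 = $766,204.80
Total interest = total paid − principal = $766,204.80 − $480,122.64 = $286,082.16

Total interest = (PMT × n) - PV = $286,082.16


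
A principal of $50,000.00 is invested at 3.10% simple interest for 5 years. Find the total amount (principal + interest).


Total amount formula: A = P(1 + rt) = P + P·r·t
Interest: I = P × r × t = $50,000.00 × 0.031 × 5 = $7,750.00
A = P + I = $50,000.00 + $7,750.00 = $57,750.00

A = P + I = P(1 + rt) = $57,750.00


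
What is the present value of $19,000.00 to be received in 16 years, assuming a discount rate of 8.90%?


Present value formula: PV = FV / (1 + r)^t
PV = $19,000.00 / (1 + 0.089)^16
PV = $19,000.00 / 3.912425
PV = $4,856.32

PV = FV / (1 + r)^t = $4,856.32


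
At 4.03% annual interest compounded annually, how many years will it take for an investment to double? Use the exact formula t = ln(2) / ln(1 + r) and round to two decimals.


Doubling condition: (1 + r)^t = 2
Take ln of both sides: t × ln(1 + r) = ln(2)
t = ln(2) / ln(1 + r)
t = 0.693147 / 0.039509
t = 17.54

t = ln(2) / ln(1 + r) = 17.54 years


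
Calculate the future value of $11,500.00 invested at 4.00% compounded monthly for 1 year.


Compound interest formula: A = P(1 + r/n)^(nt)
A = $11,500.00 × (1 + 0.04/12)^(12 × 1)
Growth factor: (1 + 0.04/12)^12 = 1.040742
A = $11,500.00 × 1.040742
A = $11,968.53

A = P(1 + r/n)^(nt) = $11,968.53


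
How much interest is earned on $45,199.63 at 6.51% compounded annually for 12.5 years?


Compound interest earned = final amount − principal.
A = P(1 + r/n)^(nt) = $45,199.63 × (1 + 0.0651/1)^(1 × 12.5) = $99,429.37
Interest = A − P = $99,429.37 − $45,199.63 = $54,229.74

Interest = A - P = $54,229.74


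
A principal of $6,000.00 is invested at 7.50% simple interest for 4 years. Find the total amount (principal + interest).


Total amount formula: A = P(1 + rt) = P + P·r·t
Interest: I = P × r × t = $6,000.00 × 0.075 × 4 = $1,800.00
A = P + I = $6,000.00 + $1,800.00 = $7,800.00

A = P + I = P(1 + rt) = $7,800.00


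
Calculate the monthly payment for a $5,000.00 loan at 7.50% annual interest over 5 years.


Loan payment formula: PMT = PV × r / (1 − (1 + r)^(−n))
Monthly rate r = 0.075/12 = 0.00625, n = 60 months
Denominator: 1 − (1 + 0.075/12)^(−60) = 0.311908
PMT = $5,000.00 × (0.075/12) / 0.311908
PMT = $100.19 per month

PMT = PV × r / (1-(1+r)^(-n)) = $100.19/month


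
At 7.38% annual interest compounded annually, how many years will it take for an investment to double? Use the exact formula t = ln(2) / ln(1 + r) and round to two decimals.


Doubling condition: (1 + r)^t = 2
Take ln of both sides: t × ln(1 + r) = ln(2)
t = ln(2) / ln(1 + r)
t = 0.693147 / 0.071204
t = 9.73

t = ln(2) / ln(1 + r) = 9.73 years


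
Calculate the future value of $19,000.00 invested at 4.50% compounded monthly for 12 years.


Compound interest formula: A = P(1 + r/n)^(nt)
A = $19,000.00 × (1 + 0.045/12)^(12 × 12)
Growth factor: (1 + 0.045/12)^144 = 1.7142746
A = $19,000.00 × 1.7142746
A = $32,571.22

A = P(1 + r/n)^(nt) = $32,571.22


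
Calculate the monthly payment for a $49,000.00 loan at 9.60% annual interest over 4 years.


Loan payment formula: PMT = PV × r / (1 − (1 + r)^(−n))
Monthly rate r = 0.096/12 = 0.008, n = 48 months
Denominator: 1 − (1 + 0.096/12)^(−48) = 0.31782711
PMT = $49,000.00 × (0.096/12) / 0.31782711
PMT = $1,233.37 per month

PMT = PV × r / (1-(1+r)^(-n)) = $1,233.37/month


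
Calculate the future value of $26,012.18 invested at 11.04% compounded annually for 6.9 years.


Compound interest formula: A = P(1 + r/n)^(nt)
A = $26,012.18 × (1 + 0.1104/1)^(1 × 6.9)
Growth factor: (1 + 0.1104/1)^6.9 = 2.059720
A = $26,012.18 × 2.059720
A = $53,577.81

A = P(1 + r/n)^(nt) = $53,577.81


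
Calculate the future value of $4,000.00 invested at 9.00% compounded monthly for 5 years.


Compound interest formula: A = P(1 + r/n)^(nt)
A = $4,000.00 × (1 + 0.09/12)^(12 × 5)
Growth factor: (1 + 0.09/12)^60 = 1.565681
A = $4,000.00 × 1.565681
A = $6,262.72

A = P(1 + r/n)^(nt) = $6,262.72


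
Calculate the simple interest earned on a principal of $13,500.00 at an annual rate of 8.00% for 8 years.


Simple interest formula: I = P × r × t
I = $13,500.00 × 0.08 × 8
I = $8,640.00

I = P × r × t = $8,640.00


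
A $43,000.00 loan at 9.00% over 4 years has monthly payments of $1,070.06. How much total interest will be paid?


Total paid over the life of the loan = PMT × n.
Total paid = $1,070.06 × 48 = $51,362.88
Total interest = total paid − principal = $51,362.88 − $43,000.00 = $8,362.88

Total interest = (PMT × n) - PV = $8,362.88


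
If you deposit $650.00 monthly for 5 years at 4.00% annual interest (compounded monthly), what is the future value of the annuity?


Future value of an ordinary annuity: FV = PMT × ((1 + r)^n − 1) / r
Monthly rate r = 0.04/12 ≈ 0.00333333, n = 60
FV = $650.00 × ((1 + 0.04/12)^60 − 1) / (0.04/12)
FV = $650.00 × 66.298978
FV = $43,094.34

FV = PMT × ((1+r)^n - 1)/r = $43,094.34


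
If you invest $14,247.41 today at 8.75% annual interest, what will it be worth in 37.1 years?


Future value formula: FV = PV × (1 + r)^t
FV = $14,247.41 × (1 + 0.0875)^37.1
FV = $14,247.41 × 22.466000
FV = $320,082.31

FV = PV × (1 + r)^t = $320,082.31


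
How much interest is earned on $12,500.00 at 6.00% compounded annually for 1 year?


Compound interest earned = final amount − principal.
A = P(1 + r/n)^(nt) = $12,500.00 × (1 + 0.06/1)^(1 × 1) = $13,250.00
Interest = A − P = $13,250.00 − $12,500.00 = $750.00

Interest = A - P = $750.00


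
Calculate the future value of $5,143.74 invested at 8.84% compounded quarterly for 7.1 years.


Compound interest formula: A = P(1 + r/n)^(nt)
A = $5,143.74 × (1 + 0.0884/4)^(4 × 7.1)
Growth factor: (1 + 0.0884/4)^28.4 = 1.860425
A = $5,143.74 × 1.860425
A = $9,569.54

A = P(1 + r/n)^(nt) = $9,569.54


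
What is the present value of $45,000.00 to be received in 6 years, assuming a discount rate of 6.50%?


Present value formula: PV = FV / (1 + r)^t
PV = $45,000.00 / (1 + 0.065)^6
PV = $45,000.00 / 1.459142
PV = $30,840.04

PV = FV / (1 + r)^t = $30,840.04


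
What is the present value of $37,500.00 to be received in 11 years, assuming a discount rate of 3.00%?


Present value formula: PV = FV / (1 + r)^t
PV = $37,500.00 / (1 + 0.03)^11
PV = $37,500.00 / 1.384234
PV = $27,090.80

PV = FV / (1 + r)^t = $27,090.80


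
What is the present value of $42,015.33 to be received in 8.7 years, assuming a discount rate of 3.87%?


Present value formula: PV = FV / (1 + r)^t
PV = $42,015.33 / (1 + 0.0387)^8.7
PV = $42,015.33 / 1.391439
PV = $30,195.60

PV = FV / (1 + r)^t = $30,195.60


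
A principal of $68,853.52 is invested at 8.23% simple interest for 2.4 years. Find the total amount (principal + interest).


Total amount formula: A = P(1 + rt) = P + P·r·t
Interest: I = P × r × t = $68,853.52 × 0.0823 × 2.4 = $13,599.95
A = P + I = $68,853.52 + $13,599.95 = $82,453.47

A = P + I = P(1 + rt) = $82,453.47


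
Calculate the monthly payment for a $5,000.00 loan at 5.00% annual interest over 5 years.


Loan payment formula: PMT = PV × r / (1 − (1 + r)^(−n))
Monthly rate r = 0.05/12 ≈ 0.00416667, n = 60 months
Denominator: 1 − (1 + 0.05/12)^(−60) = 0.220795
PMT = $5,000.00 × (0.05/12) / 0.220795
PMT = $94.36 per month

PMT = PV × r / (1-(1+r)^(-n)) = $94.36/month


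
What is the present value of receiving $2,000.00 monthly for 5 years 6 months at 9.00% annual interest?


Present value of an ordinary annuity: PV = PMT × (1 − (1 + r)^(−n)) / r
Monthly rate r = 0.09/12 = 0.0075, n = 66
PV = $2,000.00 × (1 − (1 + 0.09/12)^(−66)) / (0.09/12)
PV = $2,000.00 × 51.906955
PV = $103,813.91

PV = PMT × (1-(1+r)^(-n))/r = $103,813.91


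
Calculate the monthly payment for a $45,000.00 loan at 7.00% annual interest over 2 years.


Loan payment formula: PMT = PV × r / (1 − (1 + r)^(−n))
Monthly rate r = 0.07/12 ≈ 0.00583333, n = 24 months
Denominator: 1 − (1 + 0.07/12)^(−24) = 0.130288
PMT = $45,000.00 × (0.07/12) / 0.130288
PMT = $2,014.77 per month

PMT = PV × r / (1-(1+r)^(-n)) = $2,014.77/month


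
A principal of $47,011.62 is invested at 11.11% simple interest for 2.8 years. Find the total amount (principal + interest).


Total amount formula: A = P(1 + rt) = P + P·r·t
Interest: I = P × r × t = $47,011.62 × 0.1111 × 2.8 = $14,624.37
A = P + I = $47,011.62 + $14,624.37 = $61,635.99

A = P + I = P(1 + rt) = $61,635.99


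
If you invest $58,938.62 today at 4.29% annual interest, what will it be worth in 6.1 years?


Future value formula: FV = PV × (1 + r)^t
FV = $58,938.62 × (1 + 0.0429)^6.1
FV = $58,938.62 × 1.2920528
FV = $76,151.81

FV = PV × (1 + r)^t = $76,151.81


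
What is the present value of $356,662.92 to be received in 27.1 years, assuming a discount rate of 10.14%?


Present value formula: PV = FV / (1 + r)^t
PV = $356,662.92 / (1 + 0.1014)^27.1
PV = $356,662.92 / 13.699713
PV = $26,034.34

PV = FV / (1 + r)^t = $26,034.34


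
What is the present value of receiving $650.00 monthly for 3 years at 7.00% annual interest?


Present value of an ordinary annuity: PV = PMT × (1 − (1 + r)^(−n)) / r
Monthly rate r = 0.07/12 ≈ 0.00583333, n = 36
PV = $650.00 × (1 − (1 + 0.07/12)^(−36)) / (0.07/12)
PV = $650.00 × 32.386464
PV = $21,051.20

PV = PMT × (1-(1+r)^(-n))/r = $21,051.20


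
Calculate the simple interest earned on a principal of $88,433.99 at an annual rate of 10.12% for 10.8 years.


Simple interest formula: I = P × r × t
I = $88,433.99 × 0.1012 × 10.8
I = $96,654.81

I = P × r × t = $96,654.81


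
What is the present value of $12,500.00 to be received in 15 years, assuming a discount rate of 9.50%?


Present value formula: PV = FV / (1 + r)^t
PV = $12,500.00 / (1 + 0.095)^15
PV = $12,500.00 / 3.901322
PV = $3,204.04

PV = FV / (1 + r)^t = $3,204.04


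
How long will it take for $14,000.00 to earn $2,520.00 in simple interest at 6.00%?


Rearrange the simple interest formula for t:
I = P × r × t  ⇒  t = I / (P × r)
t = $2,520.00 / ($14,000.00 × 0.06)
t = 3

t = I/(P×r) = 3 years


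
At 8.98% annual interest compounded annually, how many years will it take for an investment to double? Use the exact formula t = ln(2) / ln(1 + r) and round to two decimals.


Doubling condition: (1 + r)^t = 2
Take ln of both sides: t × ln(1 + r) = ln(2)
t = ln(2) / ln(1 + r)
t = 0.693147 / 0.085994
t = 8.06

t = ln(2) / ln(1 + r) = 8.06 years


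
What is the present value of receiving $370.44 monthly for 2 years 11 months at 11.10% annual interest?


Present value of an ordinary annuity: PV = PMT × (1 − (1 + r)^(−n)) / r
Monthly rate r = 0.111/12 = 0.00925, n = 35
PV = $370.44 × (1 − (1 + 0.111/12)^(−35)) / (0.111/12)
PV = $370.44 × 29.782868
PV = $11,032.77

PV = PMT × (1-(1+r)^(-n))/r = $11,032.77


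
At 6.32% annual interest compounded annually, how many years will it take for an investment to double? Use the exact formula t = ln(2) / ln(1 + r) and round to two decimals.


Doubling condition: (1 + r)^t = 2
Take ln of both sides: t × ln(1 + r) = ln(2)
t = ln(2) / ln(1 + r)
t = 0.693147 / 0.061283
t = 11.31

t = ln(2) / ln(1 + r) = 11.31 years


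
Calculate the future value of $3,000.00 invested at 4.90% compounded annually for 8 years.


Compound interest formula: A = P(1 + r/n)^(nt)
A = $3,000.00 × (1 + 0.049/1)^(1 × 8)
Growth factor: (1 + 0.049/1)^8 = 1.466236
A = $3,000.00 × 1.466236
A = $4,398.71

A = P(1 + r/n)^(nt) = $4,398.71


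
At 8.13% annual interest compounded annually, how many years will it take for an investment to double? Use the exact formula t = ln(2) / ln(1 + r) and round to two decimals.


Doubling condition: (1 + r)^t = 2
Take ln of both sides: t × ln(1 + r) = ln(2)
t = ln(2) / ln(1 + r)
t = 0.693147 / 0.078164
t = 8.87

t = ln(2) / ln(1 + r) = 8.87 years


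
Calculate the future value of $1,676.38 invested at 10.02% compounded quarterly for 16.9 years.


Compound interest formula: A = P(1 + r/n)^(nt)
A = $1,676.38 × (1 + 0.1002/4)^(4 × 16.9)
Growth factor: (1 + 0.1002/4)^67.6 = 5.325561
A = $1,676.38 × 5.325561
A = $8,927.66

A = P(1 + r/n)^(nt) = $8,927.66


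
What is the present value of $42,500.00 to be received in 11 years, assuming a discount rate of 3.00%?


Present value formula: PV = FV / (1 + r)^t
PV = $42,500.00 / (1 + 0.03)^11
PV = $42,500.00 / 1.384234
PV = $30,702.90

PV = FV / (1 + r)^t = $30,702.90


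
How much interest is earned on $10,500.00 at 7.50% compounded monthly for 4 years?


Compound interest earned = final amount − principal.
A = P(1 + r/n)^(nt) = $10,500.00 × (1 + 0.075/12)^(12 × 4) = $14,160.29
Interest = A − P = $14,160.29 − $10,500.00 = $3,660.29

Interest = A - P = $3,660.29


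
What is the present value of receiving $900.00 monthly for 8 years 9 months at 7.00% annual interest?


Present value of an ordinary annuity: PV = PMT × (1 − (1 + r)^(−n)) / r
Monthly rate r = 0.07/12 ≈ 0.00583333, n = 105
PV = $900.00 × (1 − (1 + 0.07/12)^(−105)) / (0.07/12)
PV = $900.00 × 78.349792
PV = $70,514.81

PV = PMT × (1-(1+r)^(-n))/r = $70,514.81


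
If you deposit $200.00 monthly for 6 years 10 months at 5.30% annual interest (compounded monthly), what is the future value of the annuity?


Future value of an ordinary annuity: FV = PMT × ((1 + r)^n − 1) / r
Monthly rate r = 0.053/12 ≈ 0.00441667, n = 82
FV = $200.00 × ((1 + 0.053/12)^82 − 1) / (0.053/12)
FV = $200.00 × 98.556977
FV = $19,711.40

FV = PMT × ((1+r)^n - 1)/r = $19,711.40


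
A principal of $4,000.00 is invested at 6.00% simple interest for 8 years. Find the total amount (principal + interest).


Total amount formula: A = P(1 + rt) = P + P·r·t
Interest: I = P × r × t = $4,000.00 × 0.06 × 8 = $1,920.00
A = P + I = $4,000.00 + $1,920.00 = $5,920.00

A = P + I = P(1 + rt) = $5,920.00


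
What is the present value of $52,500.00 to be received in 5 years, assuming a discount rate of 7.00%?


Present value formula: PV = FV / (1 + r)^t
PV = $52,500.00 / (1 + 0.07)^5
PV = $52,500.00 / 1.402552
PV = $37,431.77

PV = FV / (1 + r)^t = $37,431.77


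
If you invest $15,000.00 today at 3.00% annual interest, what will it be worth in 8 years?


Future value formula: FV = PV × (1 + r)^t
FV = $15,000.00 × (1 + 0.03)^8
FV = $15,000.00 × 1.266770
FV = $19,001.55

FV = PV × (1 + r)^t = $19,001.55


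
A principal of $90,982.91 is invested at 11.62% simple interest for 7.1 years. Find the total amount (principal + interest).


Total amount formula: A = P(1 + rt) = P + P·r·t
Interest: I = P × r × t = $90,982.91 × 0.1162 × 7.1 = $75,062.72
A = P + I = $90,982.91 + $75,062.72 = $166,045.63

A = P + I = P(1 + rt) = $166,045.63


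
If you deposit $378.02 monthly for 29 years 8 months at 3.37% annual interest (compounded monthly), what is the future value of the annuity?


Future value of an ordinary annuity: FV = PMT × ((1 + r)^n − 1) / r
Monthly rate r = 0.0337/12 ≈ 0.00280833, n = 356
FV = $378.02 × ((1 + 0.0337/12)^356 − 1) / (0.0337/12)
FV = $378.02 × 610.270252
FV = $230,694.36

FV = PMT × ((1+r)^n - 1)/r = $230,694.36


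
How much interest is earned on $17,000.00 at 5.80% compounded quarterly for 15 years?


Compound interest earned = final amount − principal.
A = P(1 + r/n)^(nt) = $17,000.00 × (1 + 0.058/4)^(4 × 15) = $40,324.78
Interest = A − P = $40,324.78 − $17,000.00 = $23,324.78

Interest = A - P = $23,324.78


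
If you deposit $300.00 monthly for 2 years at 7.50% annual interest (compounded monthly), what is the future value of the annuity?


Future value of an ordinary annuity: FV = PMT × ((1 + r)^n − 1) / r
Monthly rate r = 0.075/12 = 0.00625, n = 24
FV = $300.00 × ((1 + 0.075/12)^24 − 1) / (0.075/12)
FV = $300.00 × 25.806723
FV = $7,742.02

FV = PMT × ((1+r)^n - 1)/r = $7,742.02


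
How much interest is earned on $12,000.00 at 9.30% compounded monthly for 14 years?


Compound interest earned = final amount − principal.
A = P(1 + r/n)^(nt) = $12,000.00 × (1 + 0.093/12)^(12 × 14) = $43,898.81
Interest = A − P = $43,898.81 − $12,000.00 = $31,898.81

Interest = A - P = $31,898.81


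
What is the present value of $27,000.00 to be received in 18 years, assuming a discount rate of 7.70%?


Present value formula: PV = FV / (1 + r)^t
PV = $27,000.00 / (1 + 0.077)^18
PV = $27,000.00 / 3.800867
PV = $7,103.64

PV = FV / (1 + r)^t = $7,103.64


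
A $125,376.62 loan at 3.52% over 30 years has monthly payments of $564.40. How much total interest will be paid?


Total paid over the life of the loan = PMT × n.
Total paid = $564.40 × 360 = $203,184.00
Total interest = total paid − principal = $203,184.00 − $125,376.62 = $77,807.38

Total interest = (PMT × n) - PV = $77,807.38


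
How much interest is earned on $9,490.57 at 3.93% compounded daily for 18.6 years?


Compound interest earned = final amount − principal.
A = P(1 + r/n)^(nt) = $9,490.57 × (1 + 0.0393/365)^(365 × 18.6) = $19,712.23
Interest = A − P = $19,712.23 − $9,490.57 = $10,221.66

Interest = A - P = $10,221.66


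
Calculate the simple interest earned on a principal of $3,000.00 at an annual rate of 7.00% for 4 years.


Simple interest formula: I = P × r × t
I = $3,000.00 × 0.07 × 4
I = $840.00

I = P × r × t = $840.00


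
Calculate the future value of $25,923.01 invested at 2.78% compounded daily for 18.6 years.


Compound interest formula: A = P(1 + r/n)^(nt)
A = $25,923.01 × (1 + 0.0278/365)^(365 × 18.6)
Growth factor: (1 + 0.0278/365)^6789 = 1.6770903
A = $25,923.01 × 1.6770903
A = $43,475.23

A = P(1 + r/n)^(nt) = $43,475.23


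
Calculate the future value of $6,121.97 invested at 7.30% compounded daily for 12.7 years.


Compound interest formula: A = P(1 + r/n)^(nt)
A = $6,121.97 × (1 + 0.073/365)^(365 × 12.7)
Growth factor: (1 + 0.073/365)^4635.5 = 2.526935
A = $6,121.97 × 2.526935
A = $15,469.82

A = P(1 + r/n)^(nt) = $15,469.82


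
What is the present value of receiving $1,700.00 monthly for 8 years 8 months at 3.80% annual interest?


Present value of an ordinary annuity: PV = PMT × (1 − (1 + r)^(−n)) / r
Monthly rate r = 0.038/12 ≈ 0.00316667, n = 104
PV = $1,700.00 × (1 − (1 + 0.038/12)^(−104)) / (0.038/12)
PV = $1,700.00 × 88.491280
PV = $150,435.18

PV = PMT × (1-(1+r)^(-n))/r = $150,435.18


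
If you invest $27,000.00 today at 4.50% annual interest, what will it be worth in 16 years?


Future value formula: FV = PV × (1 + r)^t
FV = $27,000.00 × (1 + 0.045)^16
FV = $27,000.00 × 2.022370
FV = $54,603.99

FV = PV × (1 + r)^t = $54,603.99


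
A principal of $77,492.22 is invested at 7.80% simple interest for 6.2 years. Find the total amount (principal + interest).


Total amount formula: A = P(1 + rt) = P + P·r·t
Interest: I = P × r × t = $77,492.22 × 0.078 × 6.2 = $37,475.24
A = P + I = $77,492.22 + $37,475.24 = $114,967.46

A = P + I = P(1 + rt) = $114,967.46


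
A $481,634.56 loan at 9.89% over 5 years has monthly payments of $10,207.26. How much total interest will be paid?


Total paid over the life of the loan = PMT × n.
Total paid = $10,207.26 × 60 = $612,435.60
Total interest = total paid − principal = $612,435.60 − $481,634.56 = $130,801.04

Total interest = (PMT × n) - PV = $130,801.04


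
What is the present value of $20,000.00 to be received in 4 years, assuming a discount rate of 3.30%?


Present value formula: PV = FV / (1 + r)^t
PV = $20,000.00 / (1 + 0.033)^4
PV = $20,000.00 / 1.138679
PV = $17,564.21

PV = FV / (1 + r)^t = $17,564.21


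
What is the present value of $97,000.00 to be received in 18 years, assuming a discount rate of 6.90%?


Present value formula: PV = FV / (1 + r)^t
PV = $97,000.00 / (1 + 0.069)^18
PV = $97,000.00 / 3.323523
PV = $29,185.90

PV = FV / (1 + r)^t = $29,185.90


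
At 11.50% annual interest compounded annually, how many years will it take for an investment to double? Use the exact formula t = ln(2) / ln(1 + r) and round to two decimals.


Doubling condition: (1 + r)^t = 2
Take ln of both sides: t × ln(1 + r) = ln(2)
t = ln(2) / ln(1 + r)
t = 0.693147 / 0.108854
t = 6.37

t = ln(2) / ln(1 + r) = 6.37 years


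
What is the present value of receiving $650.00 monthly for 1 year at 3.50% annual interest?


Present value of an ordinary annuity: PV = PMT × (1 − (1 + r)^(−n)) / r
Monthly rate r = 0.035/12 ≈ 0.00291667, n = 12
PV = $650.00 × (1 − (1 + 0.035/12)^(−12)) / (0.035/12)
PV = $650.00 × 11.775563
PV = $7,654.12

PV = PMT × (1-(1+r)^(-n))/r = $7,654.12


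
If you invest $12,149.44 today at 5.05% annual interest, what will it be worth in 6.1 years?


Future value formula: FV = PV × (1 + r)^t
FV = $12,149.44 × (1 + 0.0505)^6.1
FV = $12,149.44 × 1.3505664
FV = $16,408.63

FV = PV × (1 + r)^t = $16,408.63


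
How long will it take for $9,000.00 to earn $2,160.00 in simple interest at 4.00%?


Rearrange the simple interest formula for t:
I = P × r × t  ⇒  t = I / (P × r)
t = $2,160.00 / ($9,000.00 × 0.04)
t = 6

t = I/(P×r) = 6 years


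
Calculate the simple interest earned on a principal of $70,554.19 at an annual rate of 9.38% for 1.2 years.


Simple interest formula: I = P × r × t
I = $70,554.19 × 0.0938 × 1.2
I = $7,941.58

I = P × r × t = $7,941.58


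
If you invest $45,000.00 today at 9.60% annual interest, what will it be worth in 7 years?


Future value formula: FV = PV × (1 + r)^t
FV = $45,000.00 × (1 + 0.096)^7
FV = $45,000.00 × 1.8996513
FV = $85,484.31

FV = PV × (1 + r)^t = $85,484.31


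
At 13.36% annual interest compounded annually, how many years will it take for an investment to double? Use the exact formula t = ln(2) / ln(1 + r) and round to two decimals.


Doubling condition: (1 + r)^t = 2
Take ln of both sides: t × ln(1 + r) = ln(2)
t = ln(2) / ln(1 + r)
t = 0.693147 / 0.125398
t = 5.53

t = ln(2) / ln(1 + r) = 5.53 years


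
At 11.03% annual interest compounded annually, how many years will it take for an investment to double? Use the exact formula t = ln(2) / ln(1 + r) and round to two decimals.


Doubling condition: (1 + r)^t = 2
Take ln of both sides: t × ln(1 + r) = ln(2)
t = ln(2) / ln(1 + r)
t = 0.693147 / 0.104630
t = 6.62

t = ln(2) / ln(1 + r) = 6.62 years


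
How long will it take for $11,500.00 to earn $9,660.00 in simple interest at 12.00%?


Rearrange the simple interest formula for t:
I = P × r × t  ⇒  t = I / (P × r)
t = $9,660.00 / ($11,500.00 × 0.12)
t = 7

t = I/(P×r) = 7 years


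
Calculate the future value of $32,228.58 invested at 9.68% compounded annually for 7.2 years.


Compound interest formula: A = P(1 + r/n)^(nt)
A = $32,228.58 × (1 + 0.0968/1)^(1 × 7.2)
Growth factor: (1 + 0.0968/1)^7.2 = 1.944991
A = $32,228.58 × 1.944991
A = $62,684.30

A = P(1 + r/n)^(nt) = $62,684.30


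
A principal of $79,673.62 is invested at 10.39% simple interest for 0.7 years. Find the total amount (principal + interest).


Total amount formula: A = P(1 + rt) = P + P·r·t
Interest: I = P × r × t = $79,673.62 × 0.1039 × 0.7 = $5,794.66
A = P + I = $79,673.62 + $5,794.66 = $85,468.28

A = P + I = P(1 + rt) = $85,468.28


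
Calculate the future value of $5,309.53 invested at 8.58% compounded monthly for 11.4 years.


Compound interest formula: A = P(1 + r/n)^(nt)
A = $5,309.53 × (1 + 0.0858/12)^(12 × 11.4)
Growth factor: (1 + 0.0858/12)^136.8 = 2.650212
A = $5,309.53 × 2.650212
A = $14,071.38

A = P(1 + r/n)^(nt) = $14,071.38


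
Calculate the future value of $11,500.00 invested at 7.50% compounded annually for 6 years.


Compound interest formula: A = P(1 + r/n)^(nt)
A = $11,500.00 × (1 + 0.075/1)^(1 × 6)
Growth factor: (1 + 0.075/1)^6 = 1.543302
A = $11,500.00 × 1.543302
A = $17,747.97

A = P(1 + r/n)^(nt) = $17,747.97


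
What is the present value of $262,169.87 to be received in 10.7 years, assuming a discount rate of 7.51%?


Present value formula: PV = FV / (1 + r)^t
PV = $262,169.87 / (1 + 0.0751)^10.7
PV = $262,169.87 / 2.1702153
PV = $120,803.62

PV = FV / (1 + r)^t = $120,803.62


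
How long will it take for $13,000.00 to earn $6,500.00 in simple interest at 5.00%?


Rearrange the simple interest formula for t:
I = P × r × t  ⇒  t = I / (P × r)
t = $6,500.00 / ($13,000.00 × 0.05)
t = 10

t = I/(P×r) = 10 years


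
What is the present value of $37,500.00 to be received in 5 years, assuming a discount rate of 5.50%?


Present value formula: PV = FV / (1 + r)^t
PV = $37,500.00 / (1 + 0.055)^5
PV = $37,500.00 / 1.306960
PV = $28,692.54

PV = FV / (1 + r)^t = $28,692.54


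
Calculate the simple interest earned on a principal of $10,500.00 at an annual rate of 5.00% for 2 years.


Simple interest formula: I = P × r × t
I = $10,500.00 × 0.05 × 2
I = $1,050.00

I = P × r × t = $1,050.00


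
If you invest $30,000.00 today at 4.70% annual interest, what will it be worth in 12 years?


Future value formula: FV = PV × (1 + r)^t
FV = $30,000.00 × (1 + 0.047)^12
FV = $30,000.00 × 1.73524252
FV = $52,057.28

FV = PV × (1 + r)^t = $52,057.28


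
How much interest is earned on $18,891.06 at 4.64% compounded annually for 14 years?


Compound interest earned = final amount − principal.
A = P(1 + r/n)^(nt) = $18,891.06 × (1 + 0.0464/1)^(1 × 14) = $35,647.13
Interest = A − P = $35,647.13 − $18,891.06 = $16,756.07

Interest = A - P = $16,756.07


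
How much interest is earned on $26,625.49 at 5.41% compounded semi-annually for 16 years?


Compound interest earned = final amount − principal.
A = P(1 + r/n)^(nt) = $26,625.49 × (1 + 0.0541/2)^(2 × 16) = $62,550.16
Interest = A − P = $62,550.16 − $26,625.49 = $35,924.67

Interest = A - P = $35,924.67


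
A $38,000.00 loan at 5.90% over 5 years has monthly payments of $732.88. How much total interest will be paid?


Total paid over the life of the loan = PMT × n.
Total paid = $732.88 × 60 = $43,972.80
Total interest = total paid − principal = $43,972.80 − $38,000.00 = $5,972.80

Total interest = (PMT × n) - PV = $5,972.80


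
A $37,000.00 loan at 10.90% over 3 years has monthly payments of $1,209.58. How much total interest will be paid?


Total paid over the life of the loan = PMT × n.
Total paid = $1,209.58 × 36 = $43,544.88
Total interest = total paid − principal = $43,544.88 − $37,000.00 = $6,544.88

Total interest = (PMT × n) - PV = $6,544.88


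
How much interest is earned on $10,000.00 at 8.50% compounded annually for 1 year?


Compound interest earned = final amount − principal.
A = P(1 + r/n)^(nt) = $10,000.00 × (1 + 0.085/1)^(1 × 1) = $10,850.00
Interest = A − P = $10,850.00 − $10,000.00 = $850.00

Interest = A - P = $850.00


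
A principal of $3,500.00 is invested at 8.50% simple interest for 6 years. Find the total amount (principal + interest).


Total amount formula: A = P(1 + rt) = P + P·r·t
Interest: I = P × r × t = $3,500.00 × 0.085 × 6 = $1,785.00
A = P + I = $3,500.00 + $1,785.00 = $5,285.00

A = P + I = P(1 + rt) = $5,285.00


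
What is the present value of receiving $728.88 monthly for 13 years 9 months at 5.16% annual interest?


Present value of an ordinary annuity: PV = PMT × (1 − (1 + r)^(−n)) / r
Monthly rate r = 0.0516/12 = 0.0043, n = 165
PV = $728.88 × (1 − (1 + 0.0516/12)^(−165)) / (0.0516/12)
PV = $728.88 × 117.990966
PV = $86,001.26

PV = PMT × (1-(1+r)^(-n))/r = $86,001.26


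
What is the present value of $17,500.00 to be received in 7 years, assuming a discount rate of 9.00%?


Present value formula: PV = FV / (1 + r)^t
PV = $17,500.00 / (1 + 0.09)^7
PV = $17,500.00 / 1.828039
PV = $9,573.10

PV = FV / (1 + r)^t = $9,573.10


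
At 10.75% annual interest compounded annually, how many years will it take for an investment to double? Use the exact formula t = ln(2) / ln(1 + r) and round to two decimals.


Doubling condition: (1 + r)^t = 2
Take ln of both sides: t × ln(1 + r) = ln(2)
t = ln(2) / ln(1 + r)
t = 0.693147 / 0.102105
t = 6.79

t = ln(2) / ln(1 + r) = 6.79 years


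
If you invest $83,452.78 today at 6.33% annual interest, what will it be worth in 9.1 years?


Future value formula: FV = PV × (1 + r)^t
FV = $83,452.78 × (1 + 0.0633)^9.1
FV = $83,452.78 × 1.74810657
FV = $145,884.35

FV = PV × (1 + r)^t = $145,884.35


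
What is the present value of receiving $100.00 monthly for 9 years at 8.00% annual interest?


Present value of an ordinary annuity: PV = PMT × (1 − (1 + r)^(−n)) / r
Monthly rate r = 0.08/12 ≈ 0.00666667, n = 108
PV = $100.00 × (1 − (1 + 0.08/12)^(−108)) / (0.08/12)
PV = $100.00 × 76.812497
PV = $7,681.25

PV = PMT × (1-(1+r)^(-n))/r = $7,681.25


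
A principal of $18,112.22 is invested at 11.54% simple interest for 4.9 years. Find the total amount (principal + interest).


Total amount formula: A = P(1 + rt) = P + P·r·t
Interest: I = P × r × t = $18,112.22 × 0.1154 × 4.9 = $10,241.74
A = P + I = $18,112.22 + $10,241.74 = $28,353.96

A = P + I = P(1 + rt) = $28,353.96


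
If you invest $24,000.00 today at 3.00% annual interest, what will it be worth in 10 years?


Future value formula: FV = PV × (1 + r)^t
FV = $24,000.00 × (1 + 0.03)^10
FV = $24,000.00 × 1.3439164
FV = $32,253.99

FV = PV × (1 + r)^t = $32,253.99


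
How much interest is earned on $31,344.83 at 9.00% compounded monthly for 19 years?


Compound interest earned = final amount − principal.
A = P(1 + r/n)^(nt) = $31,344.83 × (1 + 0.09/12)^(12 × 19) = $172,202.09
Interest = A − P = $172,202.09 − $31,344.83 = $140,857.26

Interest = A - P = $140,857.26


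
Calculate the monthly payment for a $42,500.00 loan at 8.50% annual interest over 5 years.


Loan payment formula: PMT = PV × r / (1 − (1 + r)^(−n))
Monthly rate r = 0.085/12 ≈ 0.00708333, n = 60 months
Denominator: 1 − (1 + 0.085/12)^(−60) = 0.345250
PMT = $42,500.00 × (0.085/12) / 0.345250
PMT = $871.95 per month

PMT = PV × r / (1-(1+r)^(-n)) = $871.95/month


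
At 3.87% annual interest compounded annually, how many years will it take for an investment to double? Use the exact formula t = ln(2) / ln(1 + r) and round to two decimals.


Doubling condition: (1 + r)^t = 2
Take ln of both sides: t × ln(1 + r) = ln(2)
t = ln(2) / ln(1 + r)
t = 0.693147 / 0.037970
t = 18.26

t = ln(2) / ln(1 + r) = 18.26 years


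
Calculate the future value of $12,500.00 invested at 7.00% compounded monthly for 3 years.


Compound interest formula: A = P(1 + r/n)^(nt)
A = $12,500.00 × (1 + 0.07/12)^(12 × 3)
Growth factor: (1 + 0.07/12)^36 = 1.2329256
A = $12,500.00 × 1.2329256
A = $15,411.57

A = P(1 + r/n)^(nt) = $15,411.57


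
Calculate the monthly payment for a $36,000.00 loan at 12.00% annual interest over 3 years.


Loan payment formula: PMT = PV × r / (1 − (1 + r)^(−n))
Monthly rate r = 0.12/12 = 0.01, n = 36 months
Denominator: 1 − (1 + 0.12/12)^(−36) = 0.301075
PMT = $36,000.00 × (0.12/12) / 0.301075
PMT = $1,195.72 per month

PMT = PV × r / (1-(1+r)^(-n)) = $1,195.72/month


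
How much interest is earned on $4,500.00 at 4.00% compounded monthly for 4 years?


Compound interest earned = final amount − principal.
A = P(1 + r/n)^(nt) = $4,500.00 × (1 + 0.04/12)^(12 × 4) = $5,279.39
Interest = A − P = $5,279.39 − $4,500.00 = $779.39

Interest = A - P = $779.39


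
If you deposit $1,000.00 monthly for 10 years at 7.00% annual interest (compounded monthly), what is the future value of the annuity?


Future value of an ordinary annuity: FV = PMT × ((1 + r)^n − 1) / r
Monthly rate r = 0.07/12 ≈ 0.00583333, n = 120
FV = $1,000.00 × ((1 + 0.07/12)^120 − 1) / (0.07/12)
FV = $1,000.00 × 173.084807
FV = $173,084.81

FV = PMT × ((1+r)^n - 1)/r = $173,084.81


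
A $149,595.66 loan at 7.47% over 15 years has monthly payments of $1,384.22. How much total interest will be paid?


Total paid over the life of the loan = PMT × n.
Total paid = $1,384.22 × 180 = $249,159.60
Total interest = total paid − principal = $249,159.60 − $149,595.66 = $99,563.94

Total interest = (PMT × n) - PV = $99,563.94


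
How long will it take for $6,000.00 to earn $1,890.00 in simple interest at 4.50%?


Rearrange the simple interest formula for t:
I = P × r × t  ⇒  t = I / (P × r)
t = $1,890.00 / ($6,000.00 × 0.045)
t = 7

t = I/(P×r) = 7 years


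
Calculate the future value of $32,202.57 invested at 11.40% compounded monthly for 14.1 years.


Compound interest formula: A = P(1 + r/n)^(nt)
A = $32,202.57 × (1 + 0.114/12)^(12 × 14.1)
Growth factor: (1 + 0.114/12)^169.2 = 4.9521056
A = $32,202.57 × 4.9521056
A = $159,470.53

A = P(1 + r/n)^(nt) = $159,470.53


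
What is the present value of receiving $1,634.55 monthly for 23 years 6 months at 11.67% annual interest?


Present value of an ordinary annuity: PV = PMT × (1 − (1 + r)^(−n)) / r
Monthly rate r = 0.1167/12 = 0.009725, n = 282
PV = $1,634.55 × (1 − (1 + 0.1167/12)^(−282)) / (0.1167/12)
PV = $1,634.55 × 96.116047
PV = $157,106.48

PV = PMT × (1-(1+r)^(-n))/r = $157,106.48


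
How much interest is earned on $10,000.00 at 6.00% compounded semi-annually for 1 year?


Compound interest earned = final amount − principal.
A = P(1 + r/n)^(nt) = $10,000.00 × (1 + 0.06/2)^(2 × 1) = $10,609.00
Interest = A − P = $10,609.00 − $10,000.00 = $609.00

Interest = A - P = $609.00


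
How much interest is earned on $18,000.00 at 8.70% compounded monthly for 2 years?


Compound interest earned = final amount − principal.
A = P(1 + r/n)^(nt) = $18,000.00 × (1 + 0.087/12)^(12 × 2) = $21,407.56
Interest = A − P = $21,407.56 − $18,000.00 = $3,407.56

Interest = A - P = $3,407.56


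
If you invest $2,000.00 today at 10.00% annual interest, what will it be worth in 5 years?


Future value formula: FV = PV × (1 + r)^t
FV = $2,000.00 × (1 + 0.1)^5
FV = $2,000.00 × 1.610510
FV = $3,221.02

FV = PV × (1 + r)^t = $3,221.02


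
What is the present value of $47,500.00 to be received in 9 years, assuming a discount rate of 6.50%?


Present value formula: PV = FV / (1 + r)^t
PV = $47,500.00 / (1 + 0.065)^9
PV = $47,500.00 / 1.762570
PV = $26,949.28

PV = FV / (1 + r)^t = $26,949.28


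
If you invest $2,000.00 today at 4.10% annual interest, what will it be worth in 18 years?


Future value formula: FV = PV × (1 + r)^t
FV = $2,000.00 × (1 + 0.041)^18
FV = $2,000.00 × 2.061167
FV = $4,122.33

FV = PV × (1 + r)^t = $4,122.33


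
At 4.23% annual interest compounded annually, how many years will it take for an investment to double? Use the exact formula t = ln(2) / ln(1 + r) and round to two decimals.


Doubling condition: (1 + r)^t = 2
Take ln of both sides: t × ln(1 + r) = ln(2)
t = ln(2) / ln(1 + r)
t = 0.693147 / 0.041430
t = 16.73

t = ln(2) / ln(1 + r) = 16.73 years


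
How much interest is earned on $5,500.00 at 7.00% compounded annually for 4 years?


Compound interest earned = final amount − principal.
A = P(1 + r/n)^(nt) = $5,500.00 × (1 + 0.07/1)^(1 × 4) = $7,209.38
Interest = A − P = $7,209.38 − $5,500.00 = $1,709.38

Interest = A - P = $1,709.38


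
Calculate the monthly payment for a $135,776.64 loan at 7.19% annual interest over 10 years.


Loan payment formula: PMT = PV × r / (1 − (1 + r)^(−n))
Monthly rate r = 0.0719/12 ≈ 0.00599167, n = 120 months
Denominator: 1 − (1 + 0.0719/12)^(−120) = 0.511714
PMT = $135,776.64 × (0.0719/12) / 0.511714
PMT = $1,589.81 per month

PMT = PV × r / (1-(1+r)^(-n)) = $1,589.81/month
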